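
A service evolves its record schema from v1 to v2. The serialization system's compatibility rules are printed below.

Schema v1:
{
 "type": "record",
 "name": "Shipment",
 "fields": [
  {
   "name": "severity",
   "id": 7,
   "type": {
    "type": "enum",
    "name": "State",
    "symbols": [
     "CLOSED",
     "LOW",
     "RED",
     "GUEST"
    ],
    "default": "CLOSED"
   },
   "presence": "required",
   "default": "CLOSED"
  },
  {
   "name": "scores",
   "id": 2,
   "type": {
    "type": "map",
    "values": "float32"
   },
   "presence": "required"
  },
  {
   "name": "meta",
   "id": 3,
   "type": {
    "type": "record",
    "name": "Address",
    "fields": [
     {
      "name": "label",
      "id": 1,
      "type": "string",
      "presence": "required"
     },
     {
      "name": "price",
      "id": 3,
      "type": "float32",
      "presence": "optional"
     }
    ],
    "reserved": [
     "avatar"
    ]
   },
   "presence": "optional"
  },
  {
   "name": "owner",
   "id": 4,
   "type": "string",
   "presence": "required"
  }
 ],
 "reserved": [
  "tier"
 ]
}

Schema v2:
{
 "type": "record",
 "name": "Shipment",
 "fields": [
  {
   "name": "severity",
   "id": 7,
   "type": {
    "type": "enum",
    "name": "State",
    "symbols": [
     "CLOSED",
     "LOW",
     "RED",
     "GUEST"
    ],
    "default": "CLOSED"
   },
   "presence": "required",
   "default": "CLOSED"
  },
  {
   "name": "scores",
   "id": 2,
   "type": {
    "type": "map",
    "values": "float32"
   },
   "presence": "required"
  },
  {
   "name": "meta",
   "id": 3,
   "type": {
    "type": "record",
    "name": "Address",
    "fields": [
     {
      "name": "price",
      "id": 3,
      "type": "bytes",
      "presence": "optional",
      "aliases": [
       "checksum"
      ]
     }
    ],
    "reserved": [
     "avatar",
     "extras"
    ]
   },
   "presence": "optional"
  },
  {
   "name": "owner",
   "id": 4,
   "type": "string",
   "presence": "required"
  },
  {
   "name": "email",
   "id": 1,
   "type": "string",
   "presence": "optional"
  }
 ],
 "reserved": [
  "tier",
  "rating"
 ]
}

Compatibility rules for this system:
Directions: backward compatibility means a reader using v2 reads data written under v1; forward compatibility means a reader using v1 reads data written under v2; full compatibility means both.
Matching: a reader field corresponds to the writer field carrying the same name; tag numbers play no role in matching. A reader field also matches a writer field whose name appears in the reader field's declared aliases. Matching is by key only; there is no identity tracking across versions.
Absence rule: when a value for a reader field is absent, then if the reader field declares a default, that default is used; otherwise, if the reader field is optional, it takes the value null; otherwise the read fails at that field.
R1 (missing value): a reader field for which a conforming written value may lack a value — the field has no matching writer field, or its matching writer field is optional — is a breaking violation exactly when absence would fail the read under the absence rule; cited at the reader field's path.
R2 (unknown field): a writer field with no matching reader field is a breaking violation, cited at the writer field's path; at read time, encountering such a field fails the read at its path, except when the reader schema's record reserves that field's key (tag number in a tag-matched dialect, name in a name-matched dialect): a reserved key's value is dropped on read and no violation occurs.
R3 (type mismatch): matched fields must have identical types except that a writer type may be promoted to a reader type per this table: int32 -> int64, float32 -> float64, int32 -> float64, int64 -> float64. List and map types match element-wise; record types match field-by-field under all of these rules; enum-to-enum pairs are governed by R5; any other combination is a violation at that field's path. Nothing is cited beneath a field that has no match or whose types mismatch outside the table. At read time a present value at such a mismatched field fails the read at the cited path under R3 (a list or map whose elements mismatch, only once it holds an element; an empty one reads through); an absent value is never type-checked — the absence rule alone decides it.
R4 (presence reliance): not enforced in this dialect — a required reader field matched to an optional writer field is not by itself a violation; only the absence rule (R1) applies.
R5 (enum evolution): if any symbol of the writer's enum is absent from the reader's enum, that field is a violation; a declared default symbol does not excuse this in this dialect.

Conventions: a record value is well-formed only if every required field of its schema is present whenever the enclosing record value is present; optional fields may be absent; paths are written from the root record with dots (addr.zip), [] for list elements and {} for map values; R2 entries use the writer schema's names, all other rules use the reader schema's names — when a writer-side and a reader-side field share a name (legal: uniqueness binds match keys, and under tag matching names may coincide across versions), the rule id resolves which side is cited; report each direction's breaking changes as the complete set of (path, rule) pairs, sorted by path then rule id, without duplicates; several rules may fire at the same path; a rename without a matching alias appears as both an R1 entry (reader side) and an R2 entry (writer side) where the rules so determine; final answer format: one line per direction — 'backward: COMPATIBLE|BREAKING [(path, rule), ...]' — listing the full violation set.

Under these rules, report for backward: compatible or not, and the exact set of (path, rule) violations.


in Shipment below, arrows point writer -> reader
backward on Shipment — v2 reading data written by v1:
  State -> State, writer required: severity aligns to severity
  map<string, float32> -> map<string, float32>, writer required: scores aligns to scores
  Address -> Address, writer optional: meta aligns to meta
  string -> string, writer required: owner aligns to owner
  email has no writer counterpart
  float32 -> bytes, writer optional: meta.price aligns to meta.price
  writer meta.label: unknown to reader
  breaking: (meta.label, R2)
  breaking: (meta.price, R3)
  backward on Shipment therefore BREAKING (2)
remaining Shipment differences; none change what is asked:
  added field email to record Shipment: optional string, tag 1 (in v2 it sits last) -> affects forward compatibility only, which is not asked

backward: BREAKING [(meta.label, R2), (meta.price, R3)]


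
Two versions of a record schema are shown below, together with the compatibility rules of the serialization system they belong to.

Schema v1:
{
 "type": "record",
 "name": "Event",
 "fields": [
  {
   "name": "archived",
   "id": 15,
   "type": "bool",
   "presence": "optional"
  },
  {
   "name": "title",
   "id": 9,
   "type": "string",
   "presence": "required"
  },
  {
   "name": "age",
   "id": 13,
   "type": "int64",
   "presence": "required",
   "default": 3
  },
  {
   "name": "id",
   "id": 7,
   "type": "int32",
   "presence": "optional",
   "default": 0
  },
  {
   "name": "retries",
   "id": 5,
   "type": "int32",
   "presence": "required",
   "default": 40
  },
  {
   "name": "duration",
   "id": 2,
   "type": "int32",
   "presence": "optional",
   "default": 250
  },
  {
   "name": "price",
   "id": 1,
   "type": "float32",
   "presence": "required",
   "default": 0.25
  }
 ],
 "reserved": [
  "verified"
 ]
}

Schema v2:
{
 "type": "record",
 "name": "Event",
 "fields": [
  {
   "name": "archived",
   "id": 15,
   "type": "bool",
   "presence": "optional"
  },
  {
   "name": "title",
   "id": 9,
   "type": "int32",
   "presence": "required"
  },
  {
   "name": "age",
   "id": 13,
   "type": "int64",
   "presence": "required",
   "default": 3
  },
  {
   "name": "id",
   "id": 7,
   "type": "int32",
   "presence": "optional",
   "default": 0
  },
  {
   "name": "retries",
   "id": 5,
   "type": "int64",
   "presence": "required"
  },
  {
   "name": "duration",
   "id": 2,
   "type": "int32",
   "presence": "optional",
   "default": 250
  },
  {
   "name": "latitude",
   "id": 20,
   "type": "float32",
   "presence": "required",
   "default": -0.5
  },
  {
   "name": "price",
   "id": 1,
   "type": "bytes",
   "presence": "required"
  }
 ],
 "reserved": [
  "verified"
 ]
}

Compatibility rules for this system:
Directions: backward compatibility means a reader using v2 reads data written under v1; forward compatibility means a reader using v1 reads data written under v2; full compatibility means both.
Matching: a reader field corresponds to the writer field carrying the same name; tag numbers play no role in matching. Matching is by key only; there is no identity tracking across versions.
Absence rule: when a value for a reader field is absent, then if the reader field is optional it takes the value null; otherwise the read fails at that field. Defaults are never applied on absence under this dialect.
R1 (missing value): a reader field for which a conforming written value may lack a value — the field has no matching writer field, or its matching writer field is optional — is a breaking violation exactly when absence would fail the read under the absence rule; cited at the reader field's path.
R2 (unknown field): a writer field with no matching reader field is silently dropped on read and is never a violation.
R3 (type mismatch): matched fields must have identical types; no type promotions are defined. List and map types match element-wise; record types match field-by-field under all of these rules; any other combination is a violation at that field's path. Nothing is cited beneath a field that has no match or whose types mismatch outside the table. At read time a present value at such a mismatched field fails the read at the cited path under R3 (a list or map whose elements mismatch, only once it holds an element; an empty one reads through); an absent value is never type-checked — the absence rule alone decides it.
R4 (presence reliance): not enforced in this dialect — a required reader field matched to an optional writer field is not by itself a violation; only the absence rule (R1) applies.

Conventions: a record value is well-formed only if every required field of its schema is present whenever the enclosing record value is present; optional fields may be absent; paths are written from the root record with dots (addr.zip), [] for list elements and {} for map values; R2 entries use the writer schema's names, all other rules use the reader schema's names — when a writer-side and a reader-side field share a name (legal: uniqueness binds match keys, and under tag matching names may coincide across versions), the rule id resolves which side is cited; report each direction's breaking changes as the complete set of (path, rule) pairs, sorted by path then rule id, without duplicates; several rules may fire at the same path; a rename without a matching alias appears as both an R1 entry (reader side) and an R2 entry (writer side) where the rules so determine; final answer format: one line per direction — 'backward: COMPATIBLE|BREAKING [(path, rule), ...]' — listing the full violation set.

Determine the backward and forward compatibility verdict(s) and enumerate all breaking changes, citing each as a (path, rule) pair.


backward: BREAKING [(latitude, R1), (price, R3), (retries, R3), (title, R3)]; forward: BREAKING [(price, R3), (retries, R3), (title, R3)]

each type pair in Event: writer, then reader
backward pass over Event, reader schema v2, writer schema v1:
  archived: bool -> bool, writer optional; from archived
  title: string -> int32, writer required; from title
  age: int64 -> int64, writer required; from age
  id: int32 -> int32, writer optional; from id
  retries: int32 -> int64, writer required; from retries
  duration: int32 -> int32, writer optional; from duration
  latitude has no writer counterpart
  price: float32 -> bytes, writer required; from price
  rule R1 violated at latitude
  rule R3 violated at price
  rule R3 violated at retries
  rule R3 violated at title
  => backward: BREAKING (4)
forward pass over Event, reader schema v1, writer schema v2:
  archived: bool -> bool, writer optional; from archived
  title: int32 -> string, writer required; from title
  age: int64 -> int64, writer required; from age
  id: int32 -> int32, writer optional; from id
  retries: int64 -> int32, writer required; from retries
  duration: int32 -> int32, writer optional; from duration
  price: bytes -> float32, writer required; from price
  leftover writer field: latitude
  rule R3 violated at price
  rule R3 violated at retries
  rule R3 violated at title
  => forward: BREAKING (3)


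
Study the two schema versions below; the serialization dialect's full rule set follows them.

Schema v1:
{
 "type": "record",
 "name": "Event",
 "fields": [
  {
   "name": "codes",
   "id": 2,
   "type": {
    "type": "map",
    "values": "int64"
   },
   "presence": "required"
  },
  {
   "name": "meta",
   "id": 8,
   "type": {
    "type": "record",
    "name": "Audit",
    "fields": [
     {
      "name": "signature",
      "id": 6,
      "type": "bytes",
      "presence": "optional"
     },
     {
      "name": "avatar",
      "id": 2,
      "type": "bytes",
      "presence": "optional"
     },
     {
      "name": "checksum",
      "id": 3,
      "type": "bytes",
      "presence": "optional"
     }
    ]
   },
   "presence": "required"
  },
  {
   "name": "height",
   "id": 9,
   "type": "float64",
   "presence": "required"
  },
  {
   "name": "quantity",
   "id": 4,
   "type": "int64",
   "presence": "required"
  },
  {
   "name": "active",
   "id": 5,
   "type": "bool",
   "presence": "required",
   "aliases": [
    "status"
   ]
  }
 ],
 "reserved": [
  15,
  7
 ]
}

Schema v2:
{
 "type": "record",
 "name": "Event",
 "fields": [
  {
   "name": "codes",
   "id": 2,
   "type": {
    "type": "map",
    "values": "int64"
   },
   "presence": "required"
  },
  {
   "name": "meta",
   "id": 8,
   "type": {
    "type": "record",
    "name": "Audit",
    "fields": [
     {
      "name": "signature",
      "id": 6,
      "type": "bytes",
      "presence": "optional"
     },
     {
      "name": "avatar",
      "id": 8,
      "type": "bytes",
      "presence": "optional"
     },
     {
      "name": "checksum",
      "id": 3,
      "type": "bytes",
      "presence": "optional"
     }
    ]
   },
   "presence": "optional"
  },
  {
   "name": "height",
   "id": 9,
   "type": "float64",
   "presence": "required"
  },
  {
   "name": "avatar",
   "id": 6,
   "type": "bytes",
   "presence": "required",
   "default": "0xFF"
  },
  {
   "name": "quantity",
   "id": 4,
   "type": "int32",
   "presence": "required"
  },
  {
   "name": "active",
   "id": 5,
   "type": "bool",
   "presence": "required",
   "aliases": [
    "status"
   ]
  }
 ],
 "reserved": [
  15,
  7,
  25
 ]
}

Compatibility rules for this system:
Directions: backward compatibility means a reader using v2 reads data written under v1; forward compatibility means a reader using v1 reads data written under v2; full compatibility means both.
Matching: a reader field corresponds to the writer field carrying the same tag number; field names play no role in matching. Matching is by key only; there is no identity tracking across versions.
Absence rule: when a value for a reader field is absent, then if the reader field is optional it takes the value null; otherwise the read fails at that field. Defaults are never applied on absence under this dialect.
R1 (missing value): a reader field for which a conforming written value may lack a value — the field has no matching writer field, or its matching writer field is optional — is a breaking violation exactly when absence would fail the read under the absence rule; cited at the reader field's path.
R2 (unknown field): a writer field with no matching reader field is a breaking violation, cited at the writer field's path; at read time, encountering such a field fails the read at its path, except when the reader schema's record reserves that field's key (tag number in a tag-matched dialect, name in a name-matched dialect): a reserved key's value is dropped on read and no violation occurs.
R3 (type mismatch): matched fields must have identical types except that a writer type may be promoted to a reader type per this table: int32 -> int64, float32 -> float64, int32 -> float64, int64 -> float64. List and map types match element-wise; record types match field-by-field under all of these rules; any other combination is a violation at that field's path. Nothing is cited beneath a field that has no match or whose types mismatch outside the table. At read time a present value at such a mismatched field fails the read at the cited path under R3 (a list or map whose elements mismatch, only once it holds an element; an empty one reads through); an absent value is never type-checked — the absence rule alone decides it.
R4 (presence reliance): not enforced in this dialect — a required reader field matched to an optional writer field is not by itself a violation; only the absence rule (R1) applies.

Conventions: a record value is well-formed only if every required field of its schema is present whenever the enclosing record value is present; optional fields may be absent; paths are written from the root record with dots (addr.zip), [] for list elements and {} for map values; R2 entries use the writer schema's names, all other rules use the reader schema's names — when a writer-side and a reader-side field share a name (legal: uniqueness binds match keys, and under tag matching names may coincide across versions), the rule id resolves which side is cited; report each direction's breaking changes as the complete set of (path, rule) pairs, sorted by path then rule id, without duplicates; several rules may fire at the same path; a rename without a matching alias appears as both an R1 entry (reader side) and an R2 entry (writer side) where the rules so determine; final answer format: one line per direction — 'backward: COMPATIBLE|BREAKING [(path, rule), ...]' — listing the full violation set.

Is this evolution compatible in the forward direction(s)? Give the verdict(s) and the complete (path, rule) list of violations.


the writer's type comes first in each Event pair
forward analysis of Event with v1 as reader and v2 as writer:
  map<string, int64> -> map<string, int64>, writer required: codes aligns to codes
  Audit -> Audit, writer optional: meta aligns to meta
  float64 -> float64, writer required: height aligns to height
  int32 -> int64, writer required: quantity aligns to quantity
  bool -> bool, writer required: active aligns to active
  leftover writer field: avatar
  bytes -> bytes, writer optional: meta.signature aligns to meta.signature
  meta.avatar has no writer counterpart
  bytes -> bytes, writer optional: meta.checksum aligns to meta.checksum
  leftover writer field: meta.avatar
  violation R2 at avatar
  violation R1 at meta
  violation R2 at meta.avatar
  => 3 violation(s): forward is BREAKING for Event
diffs on Event not affecting the asked answer:
  field quantity in record Event: type int64 changed to int32 -> affects backward compatibility only, which is not asked

forward: BREAKING [(avatar, R2), (meta, R1), (meta.avatar, R2)]


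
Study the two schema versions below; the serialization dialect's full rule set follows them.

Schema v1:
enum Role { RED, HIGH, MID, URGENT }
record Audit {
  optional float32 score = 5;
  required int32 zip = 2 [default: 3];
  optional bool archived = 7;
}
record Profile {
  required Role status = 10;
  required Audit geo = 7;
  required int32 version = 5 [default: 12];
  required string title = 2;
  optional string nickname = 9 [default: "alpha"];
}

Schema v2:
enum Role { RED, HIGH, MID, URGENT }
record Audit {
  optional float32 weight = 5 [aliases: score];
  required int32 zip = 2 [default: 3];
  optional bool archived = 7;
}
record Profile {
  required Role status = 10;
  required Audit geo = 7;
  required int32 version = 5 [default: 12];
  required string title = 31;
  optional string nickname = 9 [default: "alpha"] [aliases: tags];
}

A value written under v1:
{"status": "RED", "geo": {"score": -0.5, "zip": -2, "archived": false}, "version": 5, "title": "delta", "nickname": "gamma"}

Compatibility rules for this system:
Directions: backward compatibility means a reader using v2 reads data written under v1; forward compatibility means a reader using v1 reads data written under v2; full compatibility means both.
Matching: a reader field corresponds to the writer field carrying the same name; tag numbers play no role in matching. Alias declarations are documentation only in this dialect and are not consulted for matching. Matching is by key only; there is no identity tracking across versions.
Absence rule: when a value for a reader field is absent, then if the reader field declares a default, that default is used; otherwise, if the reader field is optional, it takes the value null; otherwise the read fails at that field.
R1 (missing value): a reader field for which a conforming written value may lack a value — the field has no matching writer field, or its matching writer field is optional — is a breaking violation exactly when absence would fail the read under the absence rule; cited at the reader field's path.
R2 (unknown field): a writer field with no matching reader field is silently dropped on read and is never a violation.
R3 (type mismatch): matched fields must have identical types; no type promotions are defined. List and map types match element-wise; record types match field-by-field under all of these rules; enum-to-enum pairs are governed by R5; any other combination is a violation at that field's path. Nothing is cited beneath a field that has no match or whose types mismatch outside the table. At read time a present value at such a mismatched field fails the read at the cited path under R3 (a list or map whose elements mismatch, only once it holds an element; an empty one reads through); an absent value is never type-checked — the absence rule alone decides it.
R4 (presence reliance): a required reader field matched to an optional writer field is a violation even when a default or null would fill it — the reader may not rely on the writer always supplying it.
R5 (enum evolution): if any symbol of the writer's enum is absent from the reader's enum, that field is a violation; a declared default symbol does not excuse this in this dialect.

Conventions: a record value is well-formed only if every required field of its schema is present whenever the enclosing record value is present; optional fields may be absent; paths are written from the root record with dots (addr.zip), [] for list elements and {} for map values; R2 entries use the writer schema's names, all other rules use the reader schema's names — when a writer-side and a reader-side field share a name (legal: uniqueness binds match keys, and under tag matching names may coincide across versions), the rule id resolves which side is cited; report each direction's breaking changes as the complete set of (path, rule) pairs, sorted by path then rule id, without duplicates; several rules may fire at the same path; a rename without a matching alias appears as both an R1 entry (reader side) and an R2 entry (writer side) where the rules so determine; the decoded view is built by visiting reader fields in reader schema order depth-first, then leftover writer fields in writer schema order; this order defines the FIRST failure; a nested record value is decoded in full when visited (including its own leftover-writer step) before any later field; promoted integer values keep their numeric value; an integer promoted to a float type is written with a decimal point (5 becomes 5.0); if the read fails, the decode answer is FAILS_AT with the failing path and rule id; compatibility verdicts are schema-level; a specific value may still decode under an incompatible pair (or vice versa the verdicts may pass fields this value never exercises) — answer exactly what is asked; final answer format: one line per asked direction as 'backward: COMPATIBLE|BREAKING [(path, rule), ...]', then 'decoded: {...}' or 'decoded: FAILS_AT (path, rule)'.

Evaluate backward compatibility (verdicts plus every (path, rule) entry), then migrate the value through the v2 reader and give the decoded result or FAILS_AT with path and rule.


arrows below run writer -> reader for Profile
backward analysis of Profile with v2 as reader and v1 as writer:
  writer required, Role -> Role: reader status maps from writer status
  writer required, Audit -> Audit: reader geo maps from writer geo
  writer required, int32 -> int32: reader version maps from writer version
  writer required, string -> string: reader title maps from writer title
  writer optional, string -> string: reader nickname maps from writer nickname
  no writer field matches reader geo.weight
  writer required, int32 -> int32: reader geo.zip maps from writer geo.zip
  writer optional, bool -> bool: reader geo.archived maps from writer geo.archived
  geo.score (writer side), unknown to reader
  => backward verdict for Profile: COMPATIBLE, no violations
decoding the Profile value with the v2 reader:
  status := "RED"
  geo.weight := null (absent, optional -> null)
  geo.zip := -2
  geo.archived := false
  writer geo.score: unknown -> dropped
  version := 5
  title := "delta"
  nickname := "gamma"
  => decoded: {"status": "RED", "geo": {"weight": null, "zip": -2, "archived": false}, "version": 5, "title": "delta", "nickname": "gamma"}
the other Profile changes do not affect what is asked:
  field title in record Profile: tag 2 changed to 31 -> no rule fires on it in Profile's dialect; the asked verdict holds

backward: COMPATIBLE []; decoded: {"status": "RED", "geo": {"weight": null, "zip": -2, "archived": false}, "version": 5, "title": "delta", "nickname": "gamma"}


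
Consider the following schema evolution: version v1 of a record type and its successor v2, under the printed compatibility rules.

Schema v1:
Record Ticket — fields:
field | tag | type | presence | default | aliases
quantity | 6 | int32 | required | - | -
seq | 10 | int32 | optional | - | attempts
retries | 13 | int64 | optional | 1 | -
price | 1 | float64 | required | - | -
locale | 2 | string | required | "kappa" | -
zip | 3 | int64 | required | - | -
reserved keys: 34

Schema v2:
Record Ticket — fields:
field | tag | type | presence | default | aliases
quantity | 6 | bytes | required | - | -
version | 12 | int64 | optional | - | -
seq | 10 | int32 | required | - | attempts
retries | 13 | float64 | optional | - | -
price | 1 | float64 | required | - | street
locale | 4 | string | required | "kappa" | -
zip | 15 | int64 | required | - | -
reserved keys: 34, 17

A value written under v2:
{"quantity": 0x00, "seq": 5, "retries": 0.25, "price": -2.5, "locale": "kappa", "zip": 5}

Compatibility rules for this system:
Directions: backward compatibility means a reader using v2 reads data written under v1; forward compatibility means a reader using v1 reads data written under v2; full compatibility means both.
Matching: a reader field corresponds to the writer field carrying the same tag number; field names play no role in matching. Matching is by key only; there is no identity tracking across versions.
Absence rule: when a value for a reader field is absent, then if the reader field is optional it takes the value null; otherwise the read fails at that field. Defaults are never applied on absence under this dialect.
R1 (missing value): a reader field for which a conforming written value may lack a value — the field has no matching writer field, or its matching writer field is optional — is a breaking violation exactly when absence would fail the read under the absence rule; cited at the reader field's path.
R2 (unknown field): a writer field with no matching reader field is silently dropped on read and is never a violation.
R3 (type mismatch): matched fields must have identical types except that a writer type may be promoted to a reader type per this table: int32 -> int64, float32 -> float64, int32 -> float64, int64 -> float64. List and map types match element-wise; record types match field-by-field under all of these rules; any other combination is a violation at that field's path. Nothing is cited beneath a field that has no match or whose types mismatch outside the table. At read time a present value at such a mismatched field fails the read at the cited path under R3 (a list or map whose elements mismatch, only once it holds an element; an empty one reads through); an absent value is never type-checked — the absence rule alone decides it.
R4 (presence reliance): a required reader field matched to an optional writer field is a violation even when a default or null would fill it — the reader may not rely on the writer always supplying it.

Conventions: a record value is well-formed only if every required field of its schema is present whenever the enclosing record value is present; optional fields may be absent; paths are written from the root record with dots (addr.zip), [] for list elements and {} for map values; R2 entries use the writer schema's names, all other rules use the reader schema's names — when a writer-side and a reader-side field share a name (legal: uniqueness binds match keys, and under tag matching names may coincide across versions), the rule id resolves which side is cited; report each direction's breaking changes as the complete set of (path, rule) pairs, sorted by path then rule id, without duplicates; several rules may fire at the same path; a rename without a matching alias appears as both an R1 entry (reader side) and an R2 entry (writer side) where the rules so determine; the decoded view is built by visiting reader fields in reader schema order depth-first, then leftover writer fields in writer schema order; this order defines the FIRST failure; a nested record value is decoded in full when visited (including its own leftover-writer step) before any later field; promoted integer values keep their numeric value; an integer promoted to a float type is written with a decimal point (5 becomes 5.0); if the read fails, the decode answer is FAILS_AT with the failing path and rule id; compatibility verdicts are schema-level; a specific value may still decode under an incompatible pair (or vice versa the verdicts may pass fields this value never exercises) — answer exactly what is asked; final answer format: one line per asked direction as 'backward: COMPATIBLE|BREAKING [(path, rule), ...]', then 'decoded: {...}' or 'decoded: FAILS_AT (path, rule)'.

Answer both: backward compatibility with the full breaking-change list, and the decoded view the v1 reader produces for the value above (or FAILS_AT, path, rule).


backward: BREAKING [(locale, R1), (quantity, R3), (seq, R1), (seq, R4), (zip, R1)]; decoded: FAILS_AT (quantity, R3)

the writer's type comes first in each Ticket pair
backward on Ticket — v2 reading data written by v1:
  quantity <- quantity (int32 -> bytes, writer required)
  version has no writer counterpart
  seq <- seq (int32 -> int32, writer optional)
  retries <- retries (int64 -> float64, writer optional)
  price <- price (float64 -> float64, writer required)
  locale has no writer counterpart
  zip has no writer counterpart
  locale (writer side), unknown to reader
  zip (writer side), unknown to reader
  breaking: (locale, R1)
  breaking: (quantity, R3)
  breaking: (seq, R1)
  breaking: (seq, R4)
  breaking: (zip, R1)
  => backward: BREAKING (5)
decode (reader v1):
  read fails at quantity under R3
  => FAILS_AT (quantity, R3)
the rest of the Ticket diff is inert for this question:
  field retries in record Ticket: type int64 changed to float64 (its default is dropped) -> matters only for Ticket's forward compatibility — outside the asked direction
  added field version to record Ticket: optional int64, tag 12 (in v2 it sits immediately before seq) -> fires no rule on Ticket, leaving the asked answer as it is


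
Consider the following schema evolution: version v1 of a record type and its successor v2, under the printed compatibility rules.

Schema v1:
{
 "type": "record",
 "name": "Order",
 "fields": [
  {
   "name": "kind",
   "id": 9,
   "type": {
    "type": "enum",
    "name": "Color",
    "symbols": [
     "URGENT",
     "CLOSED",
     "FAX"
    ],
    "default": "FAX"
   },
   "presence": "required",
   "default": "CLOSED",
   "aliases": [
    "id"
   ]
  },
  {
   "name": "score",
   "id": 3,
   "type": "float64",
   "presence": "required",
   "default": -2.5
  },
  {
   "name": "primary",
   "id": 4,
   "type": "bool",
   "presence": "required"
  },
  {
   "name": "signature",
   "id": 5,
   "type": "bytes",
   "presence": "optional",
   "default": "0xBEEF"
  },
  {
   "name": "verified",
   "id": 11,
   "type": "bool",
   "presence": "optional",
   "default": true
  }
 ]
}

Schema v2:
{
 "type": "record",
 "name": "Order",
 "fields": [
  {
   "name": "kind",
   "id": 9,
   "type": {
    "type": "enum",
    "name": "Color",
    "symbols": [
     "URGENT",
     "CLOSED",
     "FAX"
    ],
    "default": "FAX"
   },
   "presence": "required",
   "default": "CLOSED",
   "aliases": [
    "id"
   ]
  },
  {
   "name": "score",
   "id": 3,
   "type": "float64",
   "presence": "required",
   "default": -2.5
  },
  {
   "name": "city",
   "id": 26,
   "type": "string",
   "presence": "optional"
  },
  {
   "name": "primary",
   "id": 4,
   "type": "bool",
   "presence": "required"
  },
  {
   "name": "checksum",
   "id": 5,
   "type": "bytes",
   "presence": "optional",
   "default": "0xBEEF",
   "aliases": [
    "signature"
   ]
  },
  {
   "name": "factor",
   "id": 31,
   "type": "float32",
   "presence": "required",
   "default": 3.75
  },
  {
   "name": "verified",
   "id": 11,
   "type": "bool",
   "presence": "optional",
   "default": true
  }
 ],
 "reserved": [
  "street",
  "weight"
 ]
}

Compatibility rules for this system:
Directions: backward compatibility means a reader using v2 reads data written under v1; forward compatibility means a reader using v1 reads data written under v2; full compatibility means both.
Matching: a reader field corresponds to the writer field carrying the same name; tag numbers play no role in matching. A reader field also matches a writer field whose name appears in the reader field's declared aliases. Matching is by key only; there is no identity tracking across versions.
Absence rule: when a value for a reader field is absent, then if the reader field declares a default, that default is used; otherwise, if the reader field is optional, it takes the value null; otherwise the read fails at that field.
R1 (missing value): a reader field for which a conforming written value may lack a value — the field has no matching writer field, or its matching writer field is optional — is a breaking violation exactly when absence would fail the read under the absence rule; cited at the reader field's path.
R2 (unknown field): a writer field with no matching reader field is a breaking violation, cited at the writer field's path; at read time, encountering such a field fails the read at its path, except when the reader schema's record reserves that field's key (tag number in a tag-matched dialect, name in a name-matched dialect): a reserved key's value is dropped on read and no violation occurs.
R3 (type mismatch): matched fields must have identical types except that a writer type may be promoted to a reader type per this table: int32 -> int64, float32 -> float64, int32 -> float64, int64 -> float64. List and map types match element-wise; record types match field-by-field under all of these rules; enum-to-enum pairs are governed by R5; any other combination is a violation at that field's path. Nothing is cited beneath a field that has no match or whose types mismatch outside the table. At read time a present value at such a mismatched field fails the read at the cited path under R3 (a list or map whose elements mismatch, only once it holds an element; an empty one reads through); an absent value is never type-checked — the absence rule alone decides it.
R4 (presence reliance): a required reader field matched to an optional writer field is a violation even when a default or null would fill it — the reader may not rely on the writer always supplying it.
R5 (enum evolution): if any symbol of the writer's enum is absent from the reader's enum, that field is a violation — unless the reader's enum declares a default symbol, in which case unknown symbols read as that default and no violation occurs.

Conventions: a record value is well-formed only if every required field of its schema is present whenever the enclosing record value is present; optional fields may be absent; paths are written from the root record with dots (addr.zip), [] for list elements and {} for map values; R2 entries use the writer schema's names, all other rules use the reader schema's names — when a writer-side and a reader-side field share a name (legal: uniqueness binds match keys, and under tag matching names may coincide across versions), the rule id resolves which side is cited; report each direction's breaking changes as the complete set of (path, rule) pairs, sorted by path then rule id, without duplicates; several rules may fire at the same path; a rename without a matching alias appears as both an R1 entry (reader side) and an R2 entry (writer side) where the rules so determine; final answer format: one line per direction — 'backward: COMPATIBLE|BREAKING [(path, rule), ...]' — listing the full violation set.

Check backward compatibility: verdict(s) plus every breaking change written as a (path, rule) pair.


backward: COMPATIBLE []

the writer's type comes first in each Order pair
backward pass over Order, reader schema v2, writer schema v1:
  kind: paired with writer kind (Color -> Color; writer required)
  score: paired with writer score (float64 -> float64; writer required)
  city has no writer counterpart
  primary: paired with writer primary (bool -> bool; writer required)
  checksum: paired with writer signature (bytes -> bytes; writer optional)
  factor has no writer counterpart
  verified: paired with writer verified (bool -> bool; writer optional)
  => backward: COMPATIBLE
the other Order changes do not affect what is asked:
  renamed field signature to checksum in record Order (alias signature declared on the renamed field) -> matters only for Order's forward compatibility — outside the asked direction
  added field factor to record Order: required float32, tag 31, default 3.75 (in v2 it sits immediately before verified) -> matters only for Order's forward compatibility — outside the asked direction
  added field city to record Order: optional string, tag 26 (in v2 it sits immediately before primary) -> matters only for Order's forward compatibility — outside the asked direction


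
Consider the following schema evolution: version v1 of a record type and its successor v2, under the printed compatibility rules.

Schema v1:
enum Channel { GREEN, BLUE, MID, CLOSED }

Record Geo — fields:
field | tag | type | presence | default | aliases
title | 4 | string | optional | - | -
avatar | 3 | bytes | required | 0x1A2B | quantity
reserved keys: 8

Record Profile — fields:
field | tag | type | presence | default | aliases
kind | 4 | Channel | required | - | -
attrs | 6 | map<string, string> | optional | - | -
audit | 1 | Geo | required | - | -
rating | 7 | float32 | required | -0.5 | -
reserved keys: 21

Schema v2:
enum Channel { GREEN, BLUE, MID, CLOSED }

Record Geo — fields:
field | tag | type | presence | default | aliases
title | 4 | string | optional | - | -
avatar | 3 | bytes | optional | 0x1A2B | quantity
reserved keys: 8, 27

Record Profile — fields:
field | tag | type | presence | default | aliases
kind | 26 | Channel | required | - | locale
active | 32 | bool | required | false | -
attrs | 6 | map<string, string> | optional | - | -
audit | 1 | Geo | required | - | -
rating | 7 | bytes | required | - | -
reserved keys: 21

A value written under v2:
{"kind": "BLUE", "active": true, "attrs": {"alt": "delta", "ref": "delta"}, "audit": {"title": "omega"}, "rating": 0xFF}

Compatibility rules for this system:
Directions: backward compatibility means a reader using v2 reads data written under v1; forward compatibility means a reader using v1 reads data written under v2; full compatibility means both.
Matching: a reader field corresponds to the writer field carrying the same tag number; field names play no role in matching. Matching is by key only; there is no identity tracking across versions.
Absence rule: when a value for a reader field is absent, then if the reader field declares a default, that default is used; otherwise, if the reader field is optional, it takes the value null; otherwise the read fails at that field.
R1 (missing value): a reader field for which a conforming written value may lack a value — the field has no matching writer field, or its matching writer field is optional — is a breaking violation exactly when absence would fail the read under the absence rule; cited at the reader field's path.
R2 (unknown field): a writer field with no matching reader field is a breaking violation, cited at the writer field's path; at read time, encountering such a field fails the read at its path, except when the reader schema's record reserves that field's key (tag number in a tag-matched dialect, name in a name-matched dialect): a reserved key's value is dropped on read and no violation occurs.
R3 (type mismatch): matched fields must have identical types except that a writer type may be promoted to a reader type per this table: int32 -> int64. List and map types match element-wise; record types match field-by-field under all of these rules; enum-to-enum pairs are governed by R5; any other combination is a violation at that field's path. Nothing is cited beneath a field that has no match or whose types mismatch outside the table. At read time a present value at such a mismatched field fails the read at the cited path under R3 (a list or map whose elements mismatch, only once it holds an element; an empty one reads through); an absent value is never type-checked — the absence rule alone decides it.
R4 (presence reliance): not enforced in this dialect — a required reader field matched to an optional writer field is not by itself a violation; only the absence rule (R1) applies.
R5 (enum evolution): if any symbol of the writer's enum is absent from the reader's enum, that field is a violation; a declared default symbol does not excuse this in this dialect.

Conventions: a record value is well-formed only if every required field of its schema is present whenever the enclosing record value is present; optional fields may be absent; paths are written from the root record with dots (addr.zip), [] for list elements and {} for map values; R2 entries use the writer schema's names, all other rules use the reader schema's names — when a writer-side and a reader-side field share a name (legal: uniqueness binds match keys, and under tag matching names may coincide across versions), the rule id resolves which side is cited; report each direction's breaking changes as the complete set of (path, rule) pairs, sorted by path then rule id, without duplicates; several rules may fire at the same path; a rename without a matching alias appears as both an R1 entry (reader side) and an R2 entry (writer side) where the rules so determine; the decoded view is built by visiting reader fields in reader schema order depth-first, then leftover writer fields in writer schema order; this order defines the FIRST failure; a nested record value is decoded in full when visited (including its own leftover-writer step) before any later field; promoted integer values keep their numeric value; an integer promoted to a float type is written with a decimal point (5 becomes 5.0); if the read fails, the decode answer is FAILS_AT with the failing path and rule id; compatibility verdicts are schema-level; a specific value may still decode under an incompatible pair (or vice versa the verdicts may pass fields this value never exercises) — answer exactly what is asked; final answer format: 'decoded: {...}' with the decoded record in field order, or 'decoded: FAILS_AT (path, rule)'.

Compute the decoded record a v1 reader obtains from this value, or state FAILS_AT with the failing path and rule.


arrows below run writer -> reader for Profile
decoding the Profile value with the v1 reader:
  read fails at kind under R1 (no fill)
  => FAILS_AT (kind, R1)
the other Profile changes do not affect what is asked:
  field avatar in record Geo: required changed to optional -> triggers nothing under the printed rules; the Profile answer is the same either way
  added field active to record Profile: required bool, tag 32, default false (in v2 it sits immediately before attrs) -> changes Profile's schema-level verdicts only — the decode of this value is the same
  field rating in record Profile: type float32 changed to bytes (its default is dropped) -> changes Profile's schema-level verdicts only — the decode of this value is the same

decoded: FAILS_AT (kind, R1)
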